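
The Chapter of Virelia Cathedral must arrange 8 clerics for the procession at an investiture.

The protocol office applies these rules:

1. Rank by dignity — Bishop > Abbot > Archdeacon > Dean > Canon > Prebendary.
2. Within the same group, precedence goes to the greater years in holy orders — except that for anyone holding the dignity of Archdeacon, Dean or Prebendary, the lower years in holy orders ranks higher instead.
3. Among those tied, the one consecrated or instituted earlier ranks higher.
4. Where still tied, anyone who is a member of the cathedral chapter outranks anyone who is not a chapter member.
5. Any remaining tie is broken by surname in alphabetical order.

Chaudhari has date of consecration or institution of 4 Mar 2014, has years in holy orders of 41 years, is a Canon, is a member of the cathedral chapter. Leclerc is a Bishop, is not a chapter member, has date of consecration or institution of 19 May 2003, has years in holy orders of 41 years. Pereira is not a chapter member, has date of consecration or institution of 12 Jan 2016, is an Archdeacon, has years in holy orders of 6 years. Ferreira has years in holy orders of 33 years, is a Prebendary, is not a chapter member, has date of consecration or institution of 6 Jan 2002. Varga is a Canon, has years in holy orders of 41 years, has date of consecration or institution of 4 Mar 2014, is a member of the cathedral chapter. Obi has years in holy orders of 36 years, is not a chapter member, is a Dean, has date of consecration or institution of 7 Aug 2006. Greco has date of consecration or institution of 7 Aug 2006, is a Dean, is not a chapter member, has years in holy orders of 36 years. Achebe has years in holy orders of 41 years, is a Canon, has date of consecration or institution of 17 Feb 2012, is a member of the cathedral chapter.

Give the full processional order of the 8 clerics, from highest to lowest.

Leclerc, Pereira, Greco, Obi, Achebe, Chaudhari, Varga, Ferreira

By dignity: Leclerc (Bishop); then Pereira (Archdeacon); then Greco and Obi (Dean); then Achebe, Chaudhari and Varga (Canon); then Ferreira (Prebendary).
Greco and Obi both have years in holy orders 36 years, so the next rule applies.
Greco and Obi both have date of consecration or institution 7 Aug 2006, so the next rule applies.
Greco and Obi are each not a chapter member, so the next rule applies.
Among Greco and Obi, alphabetically by surname: Greco before Obi.
Achebe, Chaudhari and Varga all have years in holy orders 41 years, so the next rule applies.
Among Achebe, Chaudhari and Varga, by date of consecration or institution (earlier first): Achebe (17 Feb 2012) before Chaudhari and Varga (4 Mar 2014).
Chaudhari and Varga are each a member of the cathedral chapter, so the next rule applies.
Among Chaudhari and Varga, alphabetically by surname: Chaudhari before Varga.
Full order: Leclerc, Pereira, Greco, Obi, Achebe, Chaudhari, Varga, Ferreira.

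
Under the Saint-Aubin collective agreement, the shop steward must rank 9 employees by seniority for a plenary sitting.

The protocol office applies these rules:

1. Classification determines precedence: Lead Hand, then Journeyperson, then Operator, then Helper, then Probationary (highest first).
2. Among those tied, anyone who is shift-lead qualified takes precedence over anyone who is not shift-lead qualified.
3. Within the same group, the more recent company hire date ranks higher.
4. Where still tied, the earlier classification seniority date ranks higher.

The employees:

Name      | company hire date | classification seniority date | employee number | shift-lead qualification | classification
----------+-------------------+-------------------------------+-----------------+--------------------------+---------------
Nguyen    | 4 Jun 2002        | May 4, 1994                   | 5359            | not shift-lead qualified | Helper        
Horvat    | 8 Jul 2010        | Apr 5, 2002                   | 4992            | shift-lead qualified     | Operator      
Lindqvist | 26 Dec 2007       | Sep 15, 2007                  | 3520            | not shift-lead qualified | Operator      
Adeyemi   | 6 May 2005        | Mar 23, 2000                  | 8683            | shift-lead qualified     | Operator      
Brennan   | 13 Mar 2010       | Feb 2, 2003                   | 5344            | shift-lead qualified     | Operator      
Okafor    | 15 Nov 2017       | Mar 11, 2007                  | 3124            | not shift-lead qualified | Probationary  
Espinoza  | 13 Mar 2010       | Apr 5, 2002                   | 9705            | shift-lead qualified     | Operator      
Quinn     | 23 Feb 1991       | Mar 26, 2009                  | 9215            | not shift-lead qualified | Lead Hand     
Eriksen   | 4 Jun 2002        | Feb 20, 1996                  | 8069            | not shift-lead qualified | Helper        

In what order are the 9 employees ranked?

Quinn, Horvat, Espinoza, Brennan, Adeyemi, Lindqvist, Nguyen, Eriksen, Okafor

By classification: Quinn (Lead Hand); then Horvat, Espinoza, Brennan, Adeyemi and Lindqvist (Operator); then Nguyen and Eriksen (Helper); then Okafor (Probationary).
Among Horvat, Espinoza, Brennan, Adeyemi and Lindqvist, shift-lead qualified before not shift-lead qualified: Horvat, Espinoza, Brennan and Adeyemi (shift-lead qualified) before Lindqvist (not shift-lead qualified).
Among Horvat, Espinoza, Brennan and Adeyemi, by company hire date (later first): Horvat (8 Jul 2010) before Espinoza and Brennan (13 Mar 2010) before Adeyemi (6 May 2005).
Among Espinoza and Brennan, by classification seniority date (earlier first): Espinoza (Apr 5, 2002) before Brennan (Feb 2, 2003).
Nguyen and Eriksen are each not shift-lead qualified, so the next rule applies.
Nguyen and Eriksen both have company hire date 4 Jun 2002, so the next rule applies.
Among Nguyen and Eriksen, by classification seniority date (earlier first): Nguyen (May 4, 1994) before Eriksen (Feb 20, 1996).
Full order: Quinn, Horvat, Espinoza, Brennan, Adeyemi, Lindqvist, Nguyen, Eriksen, Okafor.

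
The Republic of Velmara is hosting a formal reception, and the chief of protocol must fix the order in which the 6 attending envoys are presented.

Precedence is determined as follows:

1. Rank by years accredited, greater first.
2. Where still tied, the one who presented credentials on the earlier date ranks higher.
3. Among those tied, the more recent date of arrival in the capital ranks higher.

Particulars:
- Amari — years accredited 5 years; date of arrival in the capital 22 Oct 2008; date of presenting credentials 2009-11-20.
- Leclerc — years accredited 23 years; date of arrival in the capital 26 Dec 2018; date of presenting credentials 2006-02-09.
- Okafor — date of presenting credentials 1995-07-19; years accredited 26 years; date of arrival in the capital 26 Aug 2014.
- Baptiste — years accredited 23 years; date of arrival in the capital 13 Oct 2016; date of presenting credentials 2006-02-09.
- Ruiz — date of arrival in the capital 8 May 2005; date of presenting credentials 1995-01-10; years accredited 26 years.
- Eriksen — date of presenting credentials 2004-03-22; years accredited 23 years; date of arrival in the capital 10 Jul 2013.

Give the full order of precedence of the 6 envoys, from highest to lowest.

Ruiz, Okafor, Eriksen, Leclerc, Baptiste, Amari

By years accredited (higher first): Ruiz and Okafor (both 26 years); then Eriksen, Leclerc and Baptiste (each 23 years); then Amari (5 years).
Among Ruiz and Okafor, by date of presenting credentials (earlier first): Ruiz (1995-01-10) before Okafor (1995-07-19).
Among Eriksen, Leclerc and Baptiste, by date of presenting credentials (earlier first): Eriksen (2004-03-22) before Leclerc and Baptiste (2006-02-09).
Among Leclerc and Baptiste, by date of arrival in the capital (later first): Leclerc (26 Dec 2018) before Baptiste (13 Oct 2016).
Full order: Ruiz, Okafor, Eriksen, Leclerc, Baptiste, Amari.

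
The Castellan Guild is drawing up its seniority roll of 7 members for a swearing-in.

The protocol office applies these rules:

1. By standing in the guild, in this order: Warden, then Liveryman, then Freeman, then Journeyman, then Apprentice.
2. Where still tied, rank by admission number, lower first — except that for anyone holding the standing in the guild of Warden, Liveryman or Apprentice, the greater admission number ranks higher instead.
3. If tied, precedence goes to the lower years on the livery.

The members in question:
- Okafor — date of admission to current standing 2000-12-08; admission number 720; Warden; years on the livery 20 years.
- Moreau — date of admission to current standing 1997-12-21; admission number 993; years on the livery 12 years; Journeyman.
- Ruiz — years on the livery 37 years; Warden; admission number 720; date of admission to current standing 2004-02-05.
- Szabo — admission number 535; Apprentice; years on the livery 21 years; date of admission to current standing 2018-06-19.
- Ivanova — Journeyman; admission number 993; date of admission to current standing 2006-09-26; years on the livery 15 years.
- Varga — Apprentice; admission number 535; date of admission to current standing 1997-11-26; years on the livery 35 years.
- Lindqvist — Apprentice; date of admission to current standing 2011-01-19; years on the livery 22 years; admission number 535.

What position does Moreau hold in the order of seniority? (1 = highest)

3

By standing in the guild: Okafor and Ruiz (Warden); then Moreau and Ivanova (Journeyman); then Szabo, Lindqvist and Varga (Apprentice).
Okafor and Ruiz both have admission number 720, so the next rule applies.
Among Okafor and Ruiz, by years on the livery (lower first): Okafor (20 years) before Ruiz (37 years).
Moreau and Ivanova both have admission number 993, so the next rule applies.
Among Moreau and Ivanova, by years on the livery (lower first): Moreau (12 years) before Ivanova (15 years).
Szabo, Lindqvist and Varga all have admission number 535, so the next rule applies.
Among Szabo, Lindqvist and Varga, by years on the livery (lower first): Szabo (21 years) before Lindqvist (22 years) before Varga (35 years).
Order: Okafor, Ruiz, Moreau, Ivanova, Szabo, Lindqvist, Varga. So position 3.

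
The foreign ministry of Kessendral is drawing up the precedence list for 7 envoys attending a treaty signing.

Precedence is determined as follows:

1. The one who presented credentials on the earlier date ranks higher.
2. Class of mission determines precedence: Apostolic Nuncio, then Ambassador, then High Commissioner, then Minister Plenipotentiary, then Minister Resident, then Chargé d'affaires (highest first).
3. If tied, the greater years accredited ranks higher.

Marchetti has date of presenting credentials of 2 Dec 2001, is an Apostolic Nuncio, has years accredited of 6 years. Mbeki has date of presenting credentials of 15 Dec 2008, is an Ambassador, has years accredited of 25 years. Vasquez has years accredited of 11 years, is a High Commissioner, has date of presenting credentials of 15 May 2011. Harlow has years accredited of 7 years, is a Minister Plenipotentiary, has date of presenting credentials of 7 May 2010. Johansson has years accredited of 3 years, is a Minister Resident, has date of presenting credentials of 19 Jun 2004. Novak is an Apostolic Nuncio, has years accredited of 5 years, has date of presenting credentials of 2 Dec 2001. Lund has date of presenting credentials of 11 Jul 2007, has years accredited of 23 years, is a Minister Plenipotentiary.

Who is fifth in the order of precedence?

By date of presenting credentials (earlier first): Marchetti and Novak (both 2 Dec 2001); then Johansson (19 Jun 2004); then Lund (11 Jul 2007); then Mbeki (15 Dec 2008); then Harlow (7 May 2010); then Vasquez (15 May 2011).
Marchetti and Novak are each Apostolic Nuncio, so the next rule applies.
Among Marchetti and Novak, by years accredited (higher first): Marchetti (6 years) before Novak (5 years).
Order: Marchetti, Novak, Johansson, Lund, Mbeki, Harlow, Vasquez.

Mbeki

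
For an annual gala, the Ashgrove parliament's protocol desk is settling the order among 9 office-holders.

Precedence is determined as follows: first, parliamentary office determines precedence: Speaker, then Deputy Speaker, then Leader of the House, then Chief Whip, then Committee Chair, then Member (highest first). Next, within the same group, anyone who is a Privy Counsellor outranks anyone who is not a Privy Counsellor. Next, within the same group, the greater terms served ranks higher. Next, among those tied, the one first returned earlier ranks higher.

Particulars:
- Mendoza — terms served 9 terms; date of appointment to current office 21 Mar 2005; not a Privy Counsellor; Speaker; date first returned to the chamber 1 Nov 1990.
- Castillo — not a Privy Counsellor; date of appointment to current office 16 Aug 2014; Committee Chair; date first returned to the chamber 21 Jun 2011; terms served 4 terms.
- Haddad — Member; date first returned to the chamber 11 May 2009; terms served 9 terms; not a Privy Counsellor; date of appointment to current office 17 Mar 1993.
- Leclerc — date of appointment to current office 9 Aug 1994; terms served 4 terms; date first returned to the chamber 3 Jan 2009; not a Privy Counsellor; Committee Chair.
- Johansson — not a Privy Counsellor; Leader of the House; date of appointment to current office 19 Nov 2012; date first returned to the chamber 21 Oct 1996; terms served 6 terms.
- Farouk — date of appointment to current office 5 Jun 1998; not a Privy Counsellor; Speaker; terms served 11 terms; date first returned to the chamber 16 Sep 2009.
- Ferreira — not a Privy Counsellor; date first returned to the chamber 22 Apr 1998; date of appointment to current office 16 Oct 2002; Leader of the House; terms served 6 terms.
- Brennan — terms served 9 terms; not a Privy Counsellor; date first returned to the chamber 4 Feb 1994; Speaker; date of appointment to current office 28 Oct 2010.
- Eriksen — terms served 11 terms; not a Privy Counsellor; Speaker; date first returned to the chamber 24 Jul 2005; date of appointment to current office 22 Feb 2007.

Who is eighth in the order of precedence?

By parliamentary office: Eriksen, Farouk, Mendoza and Brennan (Speaker); then Johansson and Ferreira (Leader of the House); then Leclerc and Castillo (Committee Chair); then Haddad (Member).
Eriksen, Farouk, Mendoza and Brennan are each not a Privy Counsellor, so the next rule applies.
Among Eriksen, Farouk, Mendoza and Brennan, by terms served (higher first): Eriksen and Farouk (11 terms) before Mendoza and Brennan (9 terms).
Among Eriksen and Farouk, by date first returned to the chamber (earlier first): Eriksen (24 Jul 2005) before Farouk (16 Sep 2009).
Among Mendoza and Brennan, by date first returned to the chamber (earlier first): Mendoza (1 Nov 1990) before Brennan (4 Feb 1994).
Johansson and Ferreira are each not a Privy Counsellor, so the next rule applies.
Johansson and Ferreira both have terms served 6 terms, so the next rule applies.
Among Johansson and Ferreira, by date first returned to the chamber (earlier first): Johansson (21 Oct 1996) before Ferreira (22 Apr 1998).
Leclerc and Castillo are each not a Privy Counsellor, so the next rule applies.
Leclerc and Castillo both have terms served 4 terms, so the next rule applies.
Among Leclerc and Castillo, by date first returned to the chamber (earlier first): Leclerc (3 Jan 2009) before Castillo (21 Jun 2011).
Order: Eriksen, Farouk, Mendoza, Brennan, Johansson, Ferreira, Leclerc, Castillo, Haddad.

Castillo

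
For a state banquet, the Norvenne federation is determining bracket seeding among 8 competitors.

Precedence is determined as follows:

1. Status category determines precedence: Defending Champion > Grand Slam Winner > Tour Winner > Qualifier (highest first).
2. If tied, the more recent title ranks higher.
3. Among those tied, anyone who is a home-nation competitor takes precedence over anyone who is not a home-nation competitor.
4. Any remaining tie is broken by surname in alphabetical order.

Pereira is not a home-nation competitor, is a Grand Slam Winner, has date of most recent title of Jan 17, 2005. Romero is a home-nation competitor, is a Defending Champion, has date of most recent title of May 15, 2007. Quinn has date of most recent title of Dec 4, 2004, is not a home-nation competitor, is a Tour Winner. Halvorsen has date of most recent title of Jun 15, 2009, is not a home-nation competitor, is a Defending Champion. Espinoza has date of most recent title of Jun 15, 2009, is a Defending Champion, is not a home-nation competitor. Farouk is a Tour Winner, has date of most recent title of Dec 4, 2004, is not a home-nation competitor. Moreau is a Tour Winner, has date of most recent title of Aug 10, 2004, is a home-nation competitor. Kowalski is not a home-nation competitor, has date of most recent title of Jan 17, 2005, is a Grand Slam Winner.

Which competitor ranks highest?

Espinoza

By status category: Espinoza, Halvorsen and Romero (Defending Champion); then Kowalski and Pereira (Grand Slam Winner); then Farouk, Quinn and Moreau (Tour Winner).
Among Espinoza, Halvorsen and Romero, by date of most recent title (later first): Espinoza and Halvorsen (Jun 15, 2009) before Romero (May 15, 2007).
Espinoza and Halvorsen are each not a home-nation competitor, so the next rule applies.
Among Espinoza and Halvorsen, alphabetically by surname: Espinoza before Halvorsen.
Kowalski and Pereira both have date of most recent title Jan 17, 2005, so the next rule applies.
Kowalski and Pereira are each not a home-nation competitor, so the next rule applies.
Among Kowalski and Pereira, alphabetically by surname: Kowalski before Pereira.
Among Farouk, Quinn and Moreau, by date of most recent title (later first): Farouk and Quinn (Dec 4, 2004) before Moreau (Aug 10, 2004).
Farouk and Quinn are each not a home-nation competitor, so the next rule applies.
Among Farouk and Quinn, alphabetically by surname: Farouk before Quinn.
Order: Espinoza, Halvorsen, Romero, Kowalski, Pereira, Farouk, Quinn, Moreau.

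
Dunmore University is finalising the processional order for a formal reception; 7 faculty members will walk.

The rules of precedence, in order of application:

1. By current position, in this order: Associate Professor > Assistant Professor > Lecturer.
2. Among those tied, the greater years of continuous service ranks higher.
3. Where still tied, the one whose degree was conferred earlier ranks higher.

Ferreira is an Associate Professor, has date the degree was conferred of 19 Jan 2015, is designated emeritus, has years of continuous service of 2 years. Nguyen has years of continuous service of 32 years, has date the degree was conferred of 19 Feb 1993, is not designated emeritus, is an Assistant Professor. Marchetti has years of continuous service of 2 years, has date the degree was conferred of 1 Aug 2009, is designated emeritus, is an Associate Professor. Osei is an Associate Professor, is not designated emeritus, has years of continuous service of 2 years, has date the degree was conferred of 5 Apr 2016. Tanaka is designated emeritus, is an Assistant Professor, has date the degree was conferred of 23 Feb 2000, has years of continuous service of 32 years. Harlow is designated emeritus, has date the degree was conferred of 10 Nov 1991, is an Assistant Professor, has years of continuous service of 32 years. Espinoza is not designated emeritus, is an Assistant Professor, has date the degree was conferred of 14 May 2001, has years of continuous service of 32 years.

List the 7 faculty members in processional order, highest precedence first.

By current position: Marchetti, Ferreira and Osei (Associate Professor); then Harlow, Nguyen, Tanaka and Espinoza (Assistant Professor).
Marchetti, Ferreira and Osei all have years of continuous service 2 years, so the next rule applies.
Among Marchetti, Ferreira and Osei, by date the degree was conferred (earlier first): Marchetti (1 Aug 2009) before Ferreira (19 Jan 2015) before Osei (5 Apr 2016).
Harlow, Nguyen, Tanaka and Espinoza all have years of continuous service 32 years, so the next rule applies.
Among Harlow, Nguyen, Tanaka and Espinoza, by date the degree was conferred (earlier first): Harlow (10 Nov 1991) before Nguyen (19 Feb 1993) before Tanaka (23 Feb 2000) before Espinoza (14 May 2001).
Full order: Marchetti, Ferreira, Osei, Harlow, Nguyen, Tanaka, Espinoza.

Marchetti, Ferreira, Osei, Harlow, Nguyen, Tanaka, Espinoza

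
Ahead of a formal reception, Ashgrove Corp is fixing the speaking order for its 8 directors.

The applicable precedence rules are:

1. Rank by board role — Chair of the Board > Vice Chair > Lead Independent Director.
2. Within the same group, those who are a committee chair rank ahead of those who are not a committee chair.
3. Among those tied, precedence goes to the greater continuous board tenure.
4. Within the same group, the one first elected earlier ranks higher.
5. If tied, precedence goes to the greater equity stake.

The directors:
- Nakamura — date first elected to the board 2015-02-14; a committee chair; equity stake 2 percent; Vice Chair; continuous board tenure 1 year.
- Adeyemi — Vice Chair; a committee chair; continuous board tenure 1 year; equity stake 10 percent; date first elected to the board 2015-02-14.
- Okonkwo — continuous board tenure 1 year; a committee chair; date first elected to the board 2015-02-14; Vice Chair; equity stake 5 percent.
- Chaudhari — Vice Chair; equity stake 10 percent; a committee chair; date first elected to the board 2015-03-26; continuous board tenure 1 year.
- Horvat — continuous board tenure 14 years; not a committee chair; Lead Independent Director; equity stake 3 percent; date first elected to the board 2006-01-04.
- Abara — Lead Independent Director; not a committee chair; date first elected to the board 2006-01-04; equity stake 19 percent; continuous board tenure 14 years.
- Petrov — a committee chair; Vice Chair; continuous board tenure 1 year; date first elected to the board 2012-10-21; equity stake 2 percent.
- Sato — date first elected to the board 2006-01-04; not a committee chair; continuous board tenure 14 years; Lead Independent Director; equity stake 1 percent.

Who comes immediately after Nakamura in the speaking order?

By board role: Petrov, Adeyemi, Okonkwo, Nakamura and Chaudhari (Vice Chair); then Abara, Horvat and Sato (Lead Independent Director).
Petrov, Adeyemi, Okonkwo, Nakamura and Chaudhari are each a committee chair, so the next rule applies.
Petrov, Adeyemi, Okonkwo, Nakamura and Chaudhari all have continuous board tenure 1 year, so the next rule applies.
Among Petrov, Adeyemi, Okonkwo, Nakamura and Chaudhari, by date first elected to the board (earlier first): Petrov (2012-10-21) before Adeyemi, Okonkwo and Nakamura (2015-02-14) before Chaudhari (2015-03-26).
Among Adeyemi, Okonkwo and Nakamura, by equity stake (higher first): Adeyemi (10 percent) before Okonkwo (5 percent) before Nakamura (2 percent).
Abara, Horvat and Sato are each not a committee chair, so the next rule applies.
Abara, Horvat and Sato all have continuous board tenure 14 years, so the next rule applies.
Abara, Horvat and Sato all have date first elected to the board 2006-01-04, so the next rule applies.
Among Abara, Horvat and Sato, by equity stake (higher first): Abara (19 percent) before Horvat (3 percent) before Sato (1 percent).
Order: Petrov, Adeyemi, Okonkwo, Nakamura, Chaudhari, Abara, Horvat, Sato.

Chaudhari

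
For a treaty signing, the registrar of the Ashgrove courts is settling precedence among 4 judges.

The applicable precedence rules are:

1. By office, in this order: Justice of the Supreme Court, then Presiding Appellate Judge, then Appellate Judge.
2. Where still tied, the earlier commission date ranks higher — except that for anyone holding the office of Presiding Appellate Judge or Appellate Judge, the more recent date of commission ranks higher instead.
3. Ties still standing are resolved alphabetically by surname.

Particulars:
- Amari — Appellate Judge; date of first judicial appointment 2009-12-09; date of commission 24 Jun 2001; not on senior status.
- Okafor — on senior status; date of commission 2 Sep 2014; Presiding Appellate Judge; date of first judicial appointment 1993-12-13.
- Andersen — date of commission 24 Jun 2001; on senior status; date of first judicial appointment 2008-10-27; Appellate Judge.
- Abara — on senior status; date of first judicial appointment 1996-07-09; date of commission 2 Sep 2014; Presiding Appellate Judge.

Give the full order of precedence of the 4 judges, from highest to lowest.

By office: Abara and Okafor (Presiding Appellate Judge); then Amari and Andersen (Appellate Judge).
Abara and Okafor both have date of commission 2 Sep 2014, so the next rule applies.
Among Abara and Okafor, alphabetically by surname: Abara before Okafor.
Amari and Andersen both have date of commission 24 Jun 2001, so the next rule applies.
Among Amari and Andersen, alphabetically by surname: Amari before Andersen.
Full order: Abara, Okafor, Amari, Andersen.

Abara, Okafor, Amari, Andersen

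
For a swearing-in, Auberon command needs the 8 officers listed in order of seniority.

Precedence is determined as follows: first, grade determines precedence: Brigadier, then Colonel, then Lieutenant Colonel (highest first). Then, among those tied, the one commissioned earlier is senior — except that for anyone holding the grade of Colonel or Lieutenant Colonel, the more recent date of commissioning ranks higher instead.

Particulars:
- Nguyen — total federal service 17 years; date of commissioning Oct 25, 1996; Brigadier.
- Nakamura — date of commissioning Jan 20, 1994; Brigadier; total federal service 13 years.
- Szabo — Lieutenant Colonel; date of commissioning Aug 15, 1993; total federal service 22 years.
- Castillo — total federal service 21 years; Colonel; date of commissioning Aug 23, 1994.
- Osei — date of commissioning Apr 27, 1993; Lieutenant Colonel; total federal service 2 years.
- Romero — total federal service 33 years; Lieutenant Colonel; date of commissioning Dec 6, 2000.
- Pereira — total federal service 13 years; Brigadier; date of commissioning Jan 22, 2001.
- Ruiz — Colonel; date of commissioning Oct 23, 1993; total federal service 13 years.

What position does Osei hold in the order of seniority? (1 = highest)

8

By grade: Nakamura, Nguyen and Pereira (Brigadier); then Castillo and Ruiz (Colonel); then Romero, Szabo and Osei (Lieutenant Colonel).
Among Nakamura, Nguyen and Pereira, by date of commissioning (earlier first): Nakamura (Jan 20, 1994) before Nguyen (Oct 25, 1996) before Pereira (Jan 22, 2001).
Among Castillo and Ruiz, by date of commissioning (later first) (reversed rule for this group): Castillo (Aug 23, 1994) before Ruiz (Oct 23, 1993).
Among Romero, Szabo and Osei, by date of commissioning (later first) (reversed rule for this group): Romero (Dec 6, 2000) before Szabo (Aug 15, 1993) before Osei (Apr 27, 1993).
Order: Nakamura, Nguyen, Pereira, Castillo, Ruiz, Romero, Szabo, Osei. So position 8.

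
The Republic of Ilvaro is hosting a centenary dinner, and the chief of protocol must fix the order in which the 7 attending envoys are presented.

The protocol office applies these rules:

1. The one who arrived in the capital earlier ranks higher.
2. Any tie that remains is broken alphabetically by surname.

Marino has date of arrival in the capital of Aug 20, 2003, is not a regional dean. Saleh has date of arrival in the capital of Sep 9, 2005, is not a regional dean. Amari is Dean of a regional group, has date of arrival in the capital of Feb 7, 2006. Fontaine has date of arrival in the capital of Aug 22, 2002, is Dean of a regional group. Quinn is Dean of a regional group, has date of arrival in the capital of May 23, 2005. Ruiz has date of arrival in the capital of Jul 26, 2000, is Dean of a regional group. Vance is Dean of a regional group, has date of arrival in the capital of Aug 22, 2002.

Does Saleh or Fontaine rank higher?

Fontaine

By date of arrival in the capital (earlier first): Ruiz (Jul 26, 2000); then Fontaine and Vance (both Aug 22, 2002); then Marino (Aug 20, 2003); then Quinn (May 23, 2005); then Saleh (Sep 9, 2005); then Amari (Feb 7, 2006).
Among Fontaine and Vance, alphabetically by surname: Fontaine before Vance.
So Fontaine takes precedence.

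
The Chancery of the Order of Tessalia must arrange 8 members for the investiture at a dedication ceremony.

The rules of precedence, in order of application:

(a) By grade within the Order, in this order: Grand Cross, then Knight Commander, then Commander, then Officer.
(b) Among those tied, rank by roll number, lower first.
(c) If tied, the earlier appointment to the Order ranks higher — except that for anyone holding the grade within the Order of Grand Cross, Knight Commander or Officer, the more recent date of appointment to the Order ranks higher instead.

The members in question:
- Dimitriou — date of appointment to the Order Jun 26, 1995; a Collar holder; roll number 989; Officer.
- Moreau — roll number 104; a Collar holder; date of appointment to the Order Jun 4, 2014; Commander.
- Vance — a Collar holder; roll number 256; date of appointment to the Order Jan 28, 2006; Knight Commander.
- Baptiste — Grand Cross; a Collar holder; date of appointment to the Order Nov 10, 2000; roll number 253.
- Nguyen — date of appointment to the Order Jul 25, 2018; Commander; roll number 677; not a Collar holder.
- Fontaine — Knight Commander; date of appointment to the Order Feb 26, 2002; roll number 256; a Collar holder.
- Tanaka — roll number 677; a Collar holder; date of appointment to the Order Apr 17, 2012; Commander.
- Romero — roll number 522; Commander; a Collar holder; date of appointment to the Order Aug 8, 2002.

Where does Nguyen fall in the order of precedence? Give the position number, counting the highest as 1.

By grade within the Order: Baptiste (Grand Cross); then Vance and Fontaine (Knight Commander); then Moreau, Romero, Tanaka and Nguyen (Commander); then Dimitriou (Officer).
Vance and Fontaine both have roll number 256, so the next rule applies.
Among Vance and Fontaine, by date of appointment to the Order (later first) (reversed rule for this group): Vance (Jan 28, 2006) before Fontaine (Feb 26, 2002).
Among Moreau, Romero, Tanaka and Nguyen, by roll number (lower first): Moreau (104) before Romero (522) before Tanaka and Nguyen (677).
Among Tanaka and Nguyen, by date of appointment to the Order (earlier first): Tanaka (Apr 17, 2012) before Nguyen (Jul 25, 2018).
Order: Baptiste, Vance, Fontaine, Moreau, Romero, Tanaka, Nguyen, Dimitriou. So position 7.

7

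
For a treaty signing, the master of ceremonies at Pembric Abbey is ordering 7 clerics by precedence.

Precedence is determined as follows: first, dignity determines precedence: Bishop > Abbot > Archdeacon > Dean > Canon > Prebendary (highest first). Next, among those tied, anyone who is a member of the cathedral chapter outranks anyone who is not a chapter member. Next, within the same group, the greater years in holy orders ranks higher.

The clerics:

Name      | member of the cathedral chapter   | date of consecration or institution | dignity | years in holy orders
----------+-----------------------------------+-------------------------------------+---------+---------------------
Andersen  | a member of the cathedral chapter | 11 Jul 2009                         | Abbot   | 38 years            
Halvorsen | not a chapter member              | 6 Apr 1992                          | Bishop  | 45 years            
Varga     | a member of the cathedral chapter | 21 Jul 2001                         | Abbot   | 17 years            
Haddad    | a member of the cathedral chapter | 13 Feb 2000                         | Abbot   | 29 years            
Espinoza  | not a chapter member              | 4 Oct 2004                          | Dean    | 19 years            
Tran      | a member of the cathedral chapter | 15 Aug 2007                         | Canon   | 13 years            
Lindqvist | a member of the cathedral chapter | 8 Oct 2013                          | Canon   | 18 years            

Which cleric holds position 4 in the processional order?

By dignity: Halvorsen (Bishop); then Andersen, Haddad and Varga (Abbot); then Espinoza (Dean); then Lindqvist and Tran (Canon).
Andersen, Haddad and Varga are each a member of the cathedral chapter, so the next rule applies.
Among Andersen, Haddad and Varga, by years in holy orders (higher first): Andersen (38 years) before Haddad (29 years) before Varga (17 years).
Lindqvist and Tran are each a member of the cathedral chapter, so the next rule applies.
Among Lindqvist and Tran, by years in holy orders (higher first): Lindqvist (18 years) before Tran (13 years).
Order: Halvorsen, Andersen, Haddad, Varga, Espinoza, Lindqvist, Tran.

Varga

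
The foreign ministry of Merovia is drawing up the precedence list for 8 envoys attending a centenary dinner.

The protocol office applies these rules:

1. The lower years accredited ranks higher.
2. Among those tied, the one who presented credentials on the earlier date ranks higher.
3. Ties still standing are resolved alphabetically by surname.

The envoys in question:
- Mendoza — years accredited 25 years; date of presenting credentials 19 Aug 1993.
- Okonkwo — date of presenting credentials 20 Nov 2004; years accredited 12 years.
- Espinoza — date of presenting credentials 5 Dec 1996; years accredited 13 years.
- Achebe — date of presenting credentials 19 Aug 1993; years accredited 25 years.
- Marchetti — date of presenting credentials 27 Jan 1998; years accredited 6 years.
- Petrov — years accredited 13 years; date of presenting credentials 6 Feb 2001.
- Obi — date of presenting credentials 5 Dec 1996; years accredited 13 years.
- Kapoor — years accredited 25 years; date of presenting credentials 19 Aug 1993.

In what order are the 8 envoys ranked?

Marchetti, Okonkwo, Espinoza, Obi, Petrov, Achebe, Kapoor, Mendoza

By years accredited (lower first): Marchetti (6 years); then Okonkwo (12 years); then Espinoza, Obi and Petrov (each 13 years); then Achebe, Kapoor and Mendoza (each 25 years).
Among Espinoza, Obi and Petrov, by date of presenting credentials (earlier first): Espinoza and Obi (5 Dec 1996) before Petrov (6 Feb 2001).
Among Espinoza and Obi, alphabetically by surname: Espinoza before Obi.
Achebe, Kapoor and Mendoza all have date of presenting credentials 19 Aug 1993, so the next rule applies.
Among Achebe, Kapoor and Mendoza, alphabetically by surname: Achebe before Kapoor before Mendoza.
Full order: Marchetti, Okonkwo, Espinoza, Obi, Petrov, Achebe, Kapoor, Mendoza.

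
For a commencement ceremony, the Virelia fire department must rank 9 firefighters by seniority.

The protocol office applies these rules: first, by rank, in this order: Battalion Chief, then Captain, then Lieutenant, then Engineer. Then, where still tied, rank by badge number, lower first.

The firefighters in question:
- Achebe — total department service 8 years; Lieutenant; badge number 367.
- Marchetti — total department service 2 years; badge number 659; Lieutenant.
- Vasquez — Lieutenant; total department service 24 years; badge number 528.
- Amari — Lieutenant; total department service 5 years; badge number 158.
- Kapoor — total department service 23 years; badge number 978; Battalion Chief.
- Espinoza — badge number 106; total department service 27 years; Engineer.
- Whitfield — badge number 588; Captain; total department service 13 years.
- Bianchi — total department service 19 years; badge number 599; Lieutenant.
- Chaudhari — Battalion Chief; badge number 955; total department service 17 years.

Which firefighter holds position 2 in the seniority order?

Kapoor

By rank: Chaudhari and Kapoor (Battalion Chief); then Whitfield (Captain); then Amari, Achebe, Vasquez, Bianchi and Marchetti (Lieutenant); then Espinoza (Engineer).
Among Chaudhari and Kapoor, by badge number (lower first): Chaudhari (955) before Kapoor (978).
Among Amari, Achebe, Vasquez, Bianchi and Marchetti, by badge number (lower first): Amari (158) before Achebe (367) before Vasquez (528) before Bianchi (599) before Marchetti (659).
Order: Chaudhari, Kapoor, Whitfield, Amari, Achebe, Vasquez, Bianchi, Marchetti, Espinoza.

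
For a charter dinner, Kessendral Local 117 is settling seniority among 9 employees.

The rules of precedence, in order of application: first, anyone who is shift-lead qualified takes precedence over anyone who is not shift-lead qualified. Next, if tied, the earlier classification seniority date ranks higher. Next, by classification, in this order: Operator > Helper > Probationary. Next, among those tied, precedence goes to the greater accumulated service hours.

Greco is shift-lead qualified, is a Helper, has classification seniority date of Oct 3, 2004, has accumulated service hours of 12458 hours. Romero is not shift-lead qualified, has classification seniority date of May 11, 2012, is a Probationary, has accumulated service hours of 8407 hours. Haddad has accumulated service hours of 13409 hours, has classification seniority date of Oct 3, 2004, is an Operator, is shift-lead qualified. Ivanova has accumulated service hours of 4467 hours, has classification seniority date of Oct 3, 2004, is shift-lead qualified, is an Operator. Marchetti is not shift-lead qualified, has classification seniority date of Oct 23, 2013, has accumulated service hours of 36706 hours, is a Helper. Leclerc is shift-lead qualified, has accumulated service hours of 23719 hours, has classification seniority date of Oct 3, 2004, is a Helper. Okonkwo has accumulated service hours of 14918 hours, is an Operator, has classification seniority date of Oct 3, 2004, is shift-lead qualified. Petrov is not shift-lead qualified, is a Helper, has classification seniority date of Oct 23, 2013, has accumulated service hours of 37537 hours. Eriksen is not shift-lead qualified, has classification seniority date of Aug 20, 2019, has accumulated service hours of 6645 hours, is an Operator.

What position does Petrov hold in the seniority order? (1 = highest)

By the first rule: Okonkwo, Haddad, Ivanova, Leclerc and Greco (each shift-lead qualified); then Romero, Petrov, Marchetti and Eriksen (each not shift-lead qualified).
Okonkwo, Haddad, Ivanova, Leclerc and Greco all have classification seniority date Oct 3, 2004, so the next rule applies.
Among Okonkwo, Haddad, Ivanova, Leclerc and Greco, by classification: Okonkwo, Haddad and Ivanova (Operator) before Leclerc and Greco (Helper).
Among Okonkwo, Haddad and Ivanova, by accumulated service hours (higher first): Okonkwo (14918 hours) before Haddad (13409 hours) before Ivanova (4467 hours).
Among Leclerc and Greco, by accumulated service hours (higher first): Leclerc (23719 hours) before Greco (12458 hours).
Among Romero, Petrov, Marchetti and Eriksen, by classification seniority date (earlier first): Romero (May 11, 2012) before Petrov and Marchetti (Oct 23, 2013) before Eriksen (Aug 20, 2019).
Petrov and Marchetti are each Helper, so the next rule applies.
Among Petrov and Marchetti, by accumulated service hours (higher first): Petrov (37537 hours) before Marchetti (36706 hours).
Order: Okonkwo, Haddad, Ivanova, Leclerc, Greco, Romero, Petrov, Marchetti, Eriksen. So position 7.

7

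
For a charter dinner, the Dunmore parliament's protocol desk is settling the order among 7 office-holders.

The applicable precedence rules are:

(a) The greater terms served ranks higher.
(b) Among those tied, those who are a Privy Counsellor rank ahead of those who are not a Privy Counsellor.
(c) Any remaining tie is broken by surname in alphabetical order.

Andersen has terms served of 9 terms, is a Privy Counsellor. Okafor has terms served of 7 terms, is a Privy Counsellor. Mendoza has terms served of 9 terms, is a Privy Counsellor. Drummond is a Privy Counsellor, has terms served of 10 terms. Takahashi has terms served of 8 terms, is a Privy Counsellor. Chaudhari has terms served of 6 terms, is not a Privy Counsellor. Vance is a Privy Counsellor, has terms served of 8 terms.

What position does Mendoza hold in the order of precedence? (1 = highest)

By terms served (higher first): Drummond (10 terms); then Andersen and Mendoza (both 9 terms); then Takahashi and Vance (both 8 terms); then Okafor (7 terms); then Chaudhari (6 terms).
Andersen and Mendoza are each a Privy Counsellor, so the next rule applies.
Among Andersen and Mendoza, alphabetically by surname: Andersen before Mendoza.
Takahashi and Vance are each a Privy Counsellor, so the next rule applies.
Among Takahashi and Vance, alphabetically by surname: Takahashi before Vance.
Order: Drummond, Andersen, Mendoza, Takahashi, Vance, Okafor, Chaudhari. So position 3.

3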